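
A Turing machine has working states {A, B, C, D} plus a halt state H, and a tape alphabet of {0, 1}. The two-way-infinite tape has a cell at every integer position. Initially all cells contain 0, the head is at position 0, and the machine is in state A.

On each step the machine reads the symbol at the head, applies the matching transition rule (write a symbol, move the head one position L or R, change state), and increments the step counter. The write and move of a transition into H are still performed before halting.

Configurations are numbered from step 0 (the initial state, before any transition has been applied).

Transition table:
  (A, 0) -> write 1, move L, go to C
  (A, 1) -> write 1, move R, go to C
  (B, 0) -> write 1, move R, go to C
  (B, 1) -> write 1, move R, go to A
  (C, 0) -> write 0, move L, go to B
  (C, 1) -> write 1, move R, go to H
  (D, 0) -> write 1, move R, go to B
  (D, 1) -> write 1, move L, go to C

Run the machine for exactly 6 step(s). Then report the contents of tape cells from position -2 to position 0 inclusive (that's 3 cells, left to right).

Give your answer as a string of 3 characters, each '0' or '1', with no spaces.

Step 1: in state A at pos 0, read 0 -> (A,0)->write 1,move L,goto C. Now: state=C, head=-1, tape[-2..1]=0010 (head:  ^)
Step 2: in state C at pos -1, read 0 -> (C,0)->write 0,move L,goto B. Now: state=B, head=-2, tape[-3..1]=00010 (head:  ^)
Step 3: in state B at pos -2, read 0 -> (B,0)->write 1,move R,goto C. Now: state=C, head=-1, tape[-3..1]=01010 (head:   ^)
Step 4: in state C at pos -1, read 0 -> (C,0)->write 0,move L,goto B. Now: state=B, head=-2, tape[-3..1]=01010 (head:  ^)
Step 5: in state B at pos -2, read 1 -> (B,1)->write 1,move R,goto A. Now: state=A, head=-1, tape[-3..1]=01010 (head:   ^)
Step 6: in state A at pos -1, read 0 -> (A,0)->write 1,move L,goto C. Now: state=C, head=-2, tape[-3..1]=01110 (head:  ^)

Answer: 111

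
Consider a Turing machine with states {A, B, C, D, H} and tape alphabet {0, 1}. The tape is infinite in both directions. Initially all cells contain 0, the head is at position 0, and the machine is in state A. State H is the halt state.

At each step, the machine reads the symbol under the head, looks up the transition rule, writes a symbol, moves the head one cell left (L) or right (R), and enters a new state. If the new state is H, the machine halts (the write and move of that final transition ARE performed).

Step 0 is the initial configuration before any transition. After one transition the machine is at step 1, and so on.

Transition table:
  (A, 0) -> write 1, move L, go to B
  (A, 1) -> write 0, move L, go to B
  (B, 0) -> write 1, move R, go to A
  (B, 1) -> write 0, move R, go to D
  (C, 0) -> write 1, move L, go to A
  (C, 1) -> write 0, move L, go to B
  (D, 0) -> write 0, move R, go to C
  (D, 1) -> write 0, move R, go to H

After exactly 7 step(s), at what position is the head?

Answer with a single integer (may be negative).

Step 1: in state A at pos 0, read 0 -> (A,0)->write 1,move L,goto B. Now: state=B, head=-1, tape[-2..1]=0010 (head:  ^)
Step 2: in state B at pos -1, read 0 -> (B,0)->write 1,move R,goto A. Now: state=A, head=0, tape[-2..1]=0110 (head:   ^)
Step 3: in state A at pos 0, read 1 -> (A,1)->write 0,move L,goto B. Now: state=B, head=-1, tape[-2..1]=0100 (head:  ^)
Step 4: in state B at pos -1, read 1 -> (B,1)->write 0,move R,goto D. Now: state=D, head=0, tape[-2..1]=0000 (head:   ^)
Step 5: in state D at pos 0, read 0 -> (D,0)->write 0,move R,goto C. Now: state=C, head=1, tape[-2..2]=00000 (head:    ^)
Step 6: in state C at pos 1, read 0 -> (C,0)->write 1,move L,goto A. Now: state=A, head=0, tape[-2..2]=00010 (head:   ^)
Step 7: in state A at pos 0, read 0 -> (A,0)->write 1,move L,goto B. Now: state=B, head=-1, tape[-2..2]=00110 (head:  ^)

Answer: -1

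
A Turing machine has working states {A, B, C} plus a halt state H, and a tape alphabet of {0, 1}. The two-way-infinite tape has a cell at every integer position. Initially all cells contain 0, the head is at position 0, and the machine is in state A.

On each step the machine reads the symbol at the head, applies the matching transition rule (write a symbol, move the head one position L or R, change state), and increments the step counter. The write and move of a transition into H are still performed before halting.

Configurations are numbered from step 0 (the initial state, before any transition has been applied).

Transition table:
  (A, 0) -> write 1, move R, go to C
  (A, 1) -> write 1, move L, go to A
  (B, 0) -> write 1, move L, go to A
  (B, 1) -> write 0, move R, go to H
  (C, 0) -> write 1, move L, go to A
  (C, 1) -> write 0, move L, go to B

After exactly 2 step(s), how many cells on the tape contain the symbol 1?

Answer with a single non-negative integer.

Step 1: in state A at pos 0, read 0 -> (A,0)->write 1,move R,goto C. Now: state=C, head=1, tape[-1..2]=0100 (head:   ^)
Step 2: in state C at pos 1, read 0 -> (C,0)->write 1,move L,goto A. Now: state=A, head=0, tape[-1..2]=0110 (head:  ^)
Cells containing 1 after step 2: {0, 1} -> 2 cell(s)

Answer: 2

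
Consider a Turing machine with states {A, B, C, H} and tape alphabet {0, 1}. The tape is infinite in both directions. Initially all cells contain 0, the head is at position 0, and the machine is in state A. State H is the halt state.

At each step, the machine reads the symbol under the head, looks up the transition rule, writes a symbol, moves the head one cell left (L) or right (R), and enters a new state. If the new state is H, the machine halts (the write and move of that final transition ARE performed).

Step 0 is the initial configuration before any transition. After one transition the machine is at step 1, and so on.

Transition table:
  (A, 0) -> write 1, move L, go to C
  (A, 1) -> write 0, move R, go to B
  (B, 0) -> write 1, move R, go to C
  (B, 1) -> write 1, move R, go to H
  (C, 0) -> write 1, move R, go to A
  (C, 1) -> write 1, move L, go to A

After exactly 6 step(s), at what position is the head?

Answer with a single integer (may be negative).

Step 1: in state A at pos 0, read 0 -> (A,0)->write 1,move L,goto C. Now: state=C, head=-1, tape[-2..1]=0010 (head:  ^)
Step 2: in state C at pos -1, read 0 -> (C,0)->write 1,move R,goto A. Now: state=A, head=0, tape[-2..1]=0110 (head:   ^)
Step 3: in state A at pos 0, read 1 -> (A,1)->write 0,move R,goto B. Now: state=B, head=1, tape[-2..2]=01000 (head:    ^)
Step 4: in state B at pos 1, read 0 -> (B,0)->write 1,move R,goto C. Now: state=C, head=2, tape[-2..3]=010100 (head:     ^)
Step 5: in state C at pos 2, read 0 -> (C,0)->write 1,move R,goto A. Now: state=A, head=3, tape[-2..4]=0101100 (head:      ^)
Step 6: in state A at pos 3, read 0 -> (A,0)->write 1,move L,goto C. Now: state=C, head=2, tape[-2..4]=0101110 (head:     ^)

Answer: 2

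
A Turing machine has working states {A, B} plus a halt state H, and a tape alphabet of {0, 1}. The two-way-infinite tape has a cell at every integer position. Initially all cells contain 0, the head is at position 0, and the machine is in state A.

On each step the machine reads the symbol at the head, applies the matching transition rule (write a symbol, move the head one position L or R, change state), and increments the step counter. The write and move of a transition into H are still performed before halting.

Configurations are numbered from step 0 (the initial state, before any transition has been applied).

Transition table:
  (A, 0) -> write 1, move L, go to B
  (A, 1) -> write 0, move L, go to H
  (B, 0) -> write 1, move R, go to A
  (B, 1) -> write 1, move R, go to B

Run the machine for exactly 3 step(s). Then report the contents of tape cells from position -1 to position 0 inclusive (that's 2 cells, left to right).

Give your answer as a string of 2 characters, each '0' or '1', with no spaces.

Step 1: in state A at pos 0, read 0 -> (A,0)->write 1,move L,goto B. Now: state=B, head=-1, tape[-2..1]=0010 (head:  ^)
Step 2: in state B at pos -1, read 0 -> (B,0)->write 1,move R,goto A. Now: state=A, head=0, tape[-2..1]=0110 (head:   ^)
Step 3: in state A at pos 0, read 1 -> (A,1)->write 0,move L,goto H. Now: state=H, head=-1, tape[-2..1]=0100 (head:  ^)

Answer: 10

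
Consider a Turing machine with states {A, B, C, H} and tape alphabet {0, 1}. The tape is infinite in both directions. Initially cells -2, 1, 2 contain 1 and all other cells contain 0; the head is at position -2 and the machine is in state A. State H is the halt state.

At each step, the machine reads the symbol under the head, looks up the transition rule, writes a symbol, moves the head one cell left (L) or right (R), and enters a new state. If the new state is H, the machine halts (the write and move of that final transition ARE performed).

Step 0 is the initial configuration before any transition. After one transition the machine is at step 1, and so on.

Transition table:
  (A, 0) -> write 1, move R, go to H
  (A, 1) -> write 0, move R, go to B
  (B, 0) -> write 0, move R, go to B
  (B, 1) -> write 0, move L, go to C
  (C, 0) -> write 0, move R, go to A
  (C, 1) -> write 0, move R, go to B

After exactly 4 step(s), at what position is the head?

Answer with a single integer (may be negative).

Answer: 0

Derivation:
Step 1: in state A at pos -2, read 1 -> (A,1)->write 0,move R,goto B. Now: state=B, head=-1, tape[-3..3]=0000110 (head:   ^)
Step 2: in state B at pos -1, read 0 -> (B,0)->write 0,move R,goto B. Now: state=B, head=0, tape[-3..3]=0000110 (head:    ^)
Step 3: in state B at pos 0, read 0 -> (B,0)->write 0,move R,goto B. Now: state=B, head=1, tape[-3..3]=0000110 (head:     ^)
Step 4: in state B at pos 1, read 1 -> (B,1)->write 0,move L,goto C. Now: state=C, head=0, tape[-3..3]=0000010 (head:    ^)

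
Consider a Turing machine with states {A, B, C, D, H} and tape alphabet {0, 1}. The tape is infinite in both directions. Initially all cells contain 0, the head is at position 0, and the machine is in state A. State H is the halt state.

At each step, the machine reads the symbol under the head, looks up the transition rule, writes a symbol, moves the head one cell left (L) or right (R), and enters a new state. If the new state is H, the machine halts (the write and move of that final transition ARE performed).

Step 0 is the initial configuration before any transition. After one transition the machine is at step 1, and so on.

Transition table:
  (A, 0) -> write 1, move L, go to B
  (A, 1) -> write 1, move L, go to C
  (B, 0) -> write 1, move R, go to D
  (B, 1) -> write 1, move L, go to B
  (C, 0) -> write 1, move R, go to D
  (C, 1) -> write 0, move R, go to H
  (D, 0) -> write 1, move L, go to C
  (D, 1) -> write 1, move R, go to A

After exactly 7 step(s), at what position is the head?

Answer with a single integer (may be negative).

Step 1: in state A at pos 0, read 0 -> (A,0)->write 1,move L,goto B. Now: state=B, head=-1, tape[-2..1]=0010 (head:  ^)
Step 2: in state B at pos -1, read 0 -> (B,0)->write 1,move R,goto D. Now: state=D, head=0, tape[-2..1]=0110 (head:   ^)
Step 3: in state D at pos 0, read 1 -> (D,1)->write 1,move R,goto A. Now: state=A, head=1, tape[-2..2]=01100 (head:    ^)
Step 4: in state A at pos 1, read 0 -> (A,0)->write 1,move L,goto B. Now: state=B, head=0, tape[-2..2]=01110 (head:   ^)
Step 5: in state B at pos 0, read 1 -> (B,1)->write 1,move L,goto B. Now: state=B, head=-1, tape[-2..2]=01110 (head:  ^)
Step 6: in state B at pos -1, read 1 -> (B,1)->write 1,move L,goto B. Now: state=B, head=-2, tape[-3..2]=001110 (head:  ^)
Step 7: in state B at pos -2, read 0 -> (B,0)->write 1,move R,goto D. Now: state=D, head=-1, tape[-3..2]=011110 (head:   ^)

Answer: -1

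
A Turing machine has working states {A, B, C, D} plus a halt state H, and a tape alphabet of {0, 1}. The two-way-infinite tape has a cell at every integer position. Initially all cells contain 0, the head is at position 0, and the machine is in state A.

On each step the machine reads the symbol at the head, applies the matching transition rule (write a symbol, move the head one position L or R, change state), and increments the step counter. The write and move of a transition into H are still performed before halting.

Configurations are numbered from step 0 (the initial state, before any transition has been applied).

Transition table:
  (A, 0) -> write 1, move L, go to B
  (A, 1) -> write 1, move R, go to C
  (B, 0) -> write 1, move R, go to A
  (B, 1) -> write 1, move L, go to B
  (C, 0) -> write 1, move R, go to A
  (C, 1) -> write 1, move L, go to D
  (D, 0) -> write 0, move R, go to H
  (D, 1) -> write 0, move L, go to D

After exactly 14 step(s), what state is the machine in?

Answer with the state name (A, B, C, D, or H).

Answer: H

Derivation:
Step 1: in state A at pos 0, read 0 -> (A,0)->write 1,move L,goto B. Now: state=B, head=-1, tape[-2..1]=0010 (head:  ^)
Step 2: in state B at pos -1, read 0 -> (B,0)->write 1,move R,goto A. Now: state=A, head=0, tape[-2..1]=0110 (head:   ^)
Step 3: in state A at pos 0, read 1 -> (A,1)->write 1,move R,goto C. Now: state=C, head=1, tape[-2..2]=01100 (head:    ^)
Step 4: in state C at pos 1, read 0 -> (C,0)->write 1,move R,goto A. Now: state=A, head=2, tape[-2..3]=011100 (head:     ^)
Step 5: in state A at pos 2, read 0 -> (A,0)->write 1,move L,goto B. Now: state=B, head=1, tape[-2..3]=011110 (head:    ^)
Step 6: in state B at pos 1, read 1 -> (B,1)->write 1,move L,goto B. Now: state=B, head=0, tape[-2..3]=011110 (head:   ^)
Step 7: in state B at pos 0, read 1 -> (B,1)->write 1,move L,goto B. Now: state=B, head=-1, tape[-2..3]=011110 (head:  ^)
Step 8: in state B at pos -1, read 1 -> (B,1)->write 1,move L,goto B. Now: state=B, head=-2, tape[-3..3]=0011110 (head:  ^)
Step 9: in state B at pos -2, read 0 -> (B,0)->write 1,move R,goto A. Now: state=A, head=-1, tape[-3..3]=0111110 (head:   ^)
Step 10: in state A at pos -1, read 1 -> (A,1)->write 1,move R,goto C. Now: state=C, head=0, tape[-3..3]=0111110 (head:    ^)
Step 11: in state C at pos 0, read 1 -> (C,1)->write 1,move L,goto D. Now: state=D, head=-1, tape[-3..3]=0111110 (head:   ^)
Step 12: in state D at pos -1, read 1 -> (D,1)->write 0,move L,goto D. Now: state=D, head=-2, tape[-3..3]=0101110 (head:  ^)
Step 13: in state D at pos -2, read 1 -> (D,1)->write 0,move L,goto D. Now: state=D, head=-3, tape[-4..3]=00001110 (head:  ^)
Step 14: in state D at pos -3, read 0 -> (D,0)->write 0,move R,goto H. Now: state=H, head=-2, tape[-4..3]=00001110 (head:   ^)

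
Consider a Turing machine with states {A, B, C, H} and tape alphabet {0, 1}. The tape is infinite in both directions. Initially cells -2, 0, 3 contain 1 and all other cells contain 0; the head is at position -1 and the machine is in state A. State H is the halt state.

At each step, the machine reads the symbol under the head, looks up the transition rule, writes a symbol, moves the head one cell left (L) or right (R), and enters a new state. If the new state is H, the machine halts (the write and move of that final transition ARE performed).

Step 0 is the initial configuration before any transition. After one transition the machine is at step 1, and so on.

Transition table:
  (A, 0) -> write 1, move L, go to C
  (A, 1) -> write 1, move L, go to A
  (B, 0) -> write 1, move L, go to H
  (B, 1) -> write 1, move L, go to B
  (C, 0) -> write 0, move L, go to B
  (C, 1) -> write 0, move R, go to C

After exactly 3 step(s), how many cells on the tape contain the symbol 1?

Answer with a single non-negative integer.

Answer: 2

Derivation:
Step 1: in state A at pos -1, read 0 -> (A,0)->write 1,move L,goto C. Now: state=C, head=-2, tape[-3..4]=01110010 (head:  ^)
Step 2: in state C at pos -2, read 1 -> (C,1)->write 0,move R,goto C. Now: state=C, head=-1, tape[-3..4]=00110010 (head:   ^)
Step 3: in state C at pos -1, read 1 -> (C,1)->write 0,move R,goto C. Now: state=C, head=0, tape[-3..4]=00010010 (head:    ^)
Cells containing 1 after step 3: {0, 3} -> 2 cell(s)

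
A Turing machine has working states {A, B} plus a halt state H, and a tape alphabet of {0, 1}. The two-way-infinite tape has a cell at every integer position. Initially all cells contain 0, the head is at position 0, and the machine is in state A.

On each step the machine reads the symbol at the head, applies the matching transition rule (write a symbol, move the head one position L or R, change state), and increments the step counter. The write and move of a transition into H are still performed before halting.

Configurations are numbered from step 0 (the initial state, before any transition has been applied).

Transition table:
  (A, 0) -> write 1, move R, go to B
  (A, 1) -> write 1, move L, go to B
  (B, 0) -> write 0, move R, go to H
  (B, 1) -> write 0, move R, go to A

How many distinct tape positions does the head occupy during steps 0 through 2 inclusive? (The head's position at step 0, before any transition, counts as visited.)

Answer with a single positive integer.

Answer: 3

Derivation:
Step 1: in state A at pos 0, read 0 -> (A,0)->write 1,move R,goto B. Now: state=B, head=1, tape[-1..2]=0100 (head:   ^)
Step 2: in state B at pos 1, read 0 -> (B,0)->write 0,move R,goto H. Now: state=H, head=2, tape[-1..3]=01000 (head:    ^)
Head positions at steps 0..2: starting at 0, distinct positions visited = {0, 1, 2} -> 3 position(s)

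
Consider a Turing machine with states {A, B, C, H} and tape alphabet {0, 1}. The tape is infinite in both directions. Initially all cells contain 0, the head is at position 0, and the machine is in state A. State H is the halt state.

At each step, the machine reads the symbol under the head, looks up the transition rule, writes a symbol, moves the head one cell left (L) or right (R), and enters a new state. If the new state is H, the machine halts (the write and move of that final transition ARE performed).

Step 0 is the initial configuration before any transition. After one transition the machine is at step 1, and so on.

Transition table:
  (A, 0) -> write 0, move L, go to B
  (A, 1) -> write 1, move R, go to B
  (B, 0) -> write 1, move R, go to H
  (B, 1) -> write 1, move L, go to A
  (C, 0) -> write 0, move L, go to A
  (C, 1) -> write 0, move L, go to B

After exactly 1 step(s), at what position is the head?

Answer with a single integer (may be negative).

Answer: -1

Derivation:
Step 1: in state A at pos 0, read 0 -> (A,0)->write 0,move L,goto B. Now: state=B, head=-1, tape[-2..1]=0000 (head:  ^)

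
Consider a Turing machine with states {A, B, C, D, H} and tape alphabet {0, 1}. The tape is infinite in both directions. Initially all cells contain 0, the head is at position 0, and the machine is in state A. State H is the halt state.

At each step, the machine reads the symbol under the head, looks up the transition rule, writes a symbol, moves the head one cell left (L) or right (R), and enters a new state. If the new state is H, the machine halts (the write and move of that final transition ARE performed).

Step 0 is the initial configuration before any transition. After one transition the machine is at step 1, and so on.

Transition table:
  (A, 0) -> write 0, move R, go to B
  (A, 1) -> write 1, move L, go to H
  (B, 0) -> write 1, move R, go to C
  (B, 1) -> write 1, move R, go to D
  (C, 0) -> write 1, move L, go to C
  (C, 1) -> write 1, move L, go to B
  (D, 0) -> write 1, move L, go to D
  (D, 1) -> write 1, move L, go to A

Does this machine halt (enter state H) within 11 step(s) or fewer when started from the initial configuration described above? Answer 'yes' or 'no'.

Answer: yes

Derivation:
Step 1: in state A at pos 0, read 0 -> (A,0)->write 0,move R,goto B. Now: state=B, head=1, tape[-1..2]=0000 (head:   ^)
Step 2: in state B at pos 1, read 0 -> (B,0)->write 1,move R,goto C. Now: state=C, head=2, tape[-1..3]=00100 (head:    ^)
Step 3: in state C at pos 2, read 0 -> (C,0)->write 1,move L,goto C. Now: state=C, head=1, tape[-1..3]=00110 (head:   ^)
Step 4: in state C at pos 1, read 1 -> (C,1)->write 1,move L,goto B. Now: state=B, head=0, tape[-1..3]=00110 (head:  ^)
Step 5: in state B at pos 0, read 0 -> (B,0)->write 1,move R,goto C. Now: state=C, head=1, tape[-1..3]=01110 (head:   ^)
Step 6: in state C at pos 1, read 1 -> (C,1)->write 1,move L,goto B. Now: state=B, head=0, tape[-1..3]=01110 (head:  ^)
Step 7: in state B at pos 0, read 1 -> (B,1)->write 1,move R,goto D. Now: state=D, head=1, tape[-1..3]=01110 (head:   ^)
Step 8: in state D at pos 1, read 1 -> (D,1)->write 1,move L,goto A. Now: state=A, head=0, tape[-1..3]=01110 (head:  ^)
Step 9: in state A at pos 0, read 1 -> (A,1)->write 1,move L,goto H. Now: state=H, head=-1, tape[-2..3]=001110 (head:  ^)
State H reached at step 9; 9 <= 11 -> yes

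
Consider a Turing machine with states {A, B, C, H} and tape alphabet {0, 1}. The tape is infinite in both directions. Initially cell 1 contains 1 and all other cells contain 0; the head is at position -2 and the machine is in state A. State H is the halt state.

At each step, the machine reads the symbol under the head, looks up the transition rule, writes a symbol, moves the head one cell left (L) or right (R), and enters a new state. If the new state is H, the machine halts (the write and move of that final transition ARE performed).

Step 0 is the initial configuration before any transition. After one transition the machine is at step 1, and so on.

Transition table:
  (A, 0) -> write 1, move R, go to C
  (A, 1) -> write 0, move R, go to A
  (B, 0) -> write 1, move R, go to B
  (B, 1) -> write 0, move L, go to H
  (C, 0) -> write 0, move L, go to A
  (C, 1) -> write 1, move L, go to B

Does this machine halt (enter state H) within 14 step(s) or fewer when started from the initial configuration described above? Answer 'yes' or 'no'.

Step 1: in state A at pos -2, read 0 -> (A,0)->write 1,move R,goto C. Now: state=C, head=-1, tape[-3..2]=010010 (head:   ^)
Step 2: in state C at pos -1, read 0 -> (C,0)->write 0,move L,goto A. Now: state=A, head=-2, tape[-3..2]=010010 (head:  ^)
Step 3: in state A at pos -2, read 1 -> (A,1)->write 0,move R,goto A. Now: state=A, head=-1, tape[-3..2]=000010 (head:   ^)
Step 4: in state A at pos -1, read 0 -> (A,0)->write 1,move R,goto C. Now: state=C, head=0, tape[-3..2]=001010 (head:    ^)
Step 5: in state C at pos 0, read 0 -> (C,0)->write 0,move L,goto A. Now: state=A, head=-1, tape[-3..2]=001010 (head:   ^)
Step 6: in state A at pos -1, read 1 -> (A,1)->write 0,move R,goto A. Now: state=A, head=0, tape[-3..2]=000010 (head:    ^)
Step 7: in state A at pos 0, read 0 -> (A,0)->write 1,move R,goto C. Now: state=C, head=1, tape[-3..2]=000110 (head:     ^)
Step 8: in state C at pos 1, read 1 -> (C,1)->write 1,move L,goto B. Now: state=B, head=0, tape[-3..2]=000110 (head:    ^)
Step 9: in state B at pos 0, read 1 -> (B,1)->write 0,move L,goto H. Now: state=H, head=-1, tape[-3..2]=000010 (head:   ^)
State H reached at step 9; 9 <= 14 -> yes

Answer: yes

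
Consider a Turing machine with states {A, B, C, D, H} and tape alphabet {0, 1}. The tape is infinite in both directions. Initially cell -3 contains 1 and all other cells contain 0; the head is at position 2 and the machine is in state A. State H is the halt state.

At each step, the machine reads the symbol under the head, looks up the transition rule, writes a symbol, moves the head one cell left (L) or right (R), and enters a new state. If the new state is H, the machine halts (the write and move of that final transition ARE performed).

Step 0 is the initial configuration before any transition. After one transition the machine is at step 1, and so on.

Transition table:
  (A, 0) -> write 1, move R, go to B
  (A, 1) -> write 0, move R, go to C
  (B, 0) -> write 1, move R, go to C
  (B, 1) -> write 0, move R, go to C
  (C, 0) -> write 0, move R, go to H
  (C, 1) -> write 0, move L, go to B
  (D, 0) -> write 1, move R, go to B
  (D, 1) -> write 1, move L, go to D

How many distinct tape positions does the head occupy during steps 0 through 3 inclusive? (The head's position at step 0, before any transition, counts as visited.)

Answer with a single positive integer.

Answer: 4

Derivation:
Step 1: in state A at pos 2, read 0 -> (A,0)->write 1,move R,goto B. Now: state=B, head=3, tape[-4..4]=010000100 (head:        ^)
Step 2: in state B at pos 3, read 0 -> (B,0)->write 1,move R,goto C. Now: state=C, head=4, tape[-4..5]=0100001100 (head:         ^)
Step 3: in state C at pos 4, read 0 -> (C,0)->write 0,move R,goto H. Now: state=H, head=5, tape[-4..6]=01000011000 (head:          ^)
Head positions at steps 0..3: starting at 2, distinct positions visited = {2, 3, 4, 5} -> 4 position(s)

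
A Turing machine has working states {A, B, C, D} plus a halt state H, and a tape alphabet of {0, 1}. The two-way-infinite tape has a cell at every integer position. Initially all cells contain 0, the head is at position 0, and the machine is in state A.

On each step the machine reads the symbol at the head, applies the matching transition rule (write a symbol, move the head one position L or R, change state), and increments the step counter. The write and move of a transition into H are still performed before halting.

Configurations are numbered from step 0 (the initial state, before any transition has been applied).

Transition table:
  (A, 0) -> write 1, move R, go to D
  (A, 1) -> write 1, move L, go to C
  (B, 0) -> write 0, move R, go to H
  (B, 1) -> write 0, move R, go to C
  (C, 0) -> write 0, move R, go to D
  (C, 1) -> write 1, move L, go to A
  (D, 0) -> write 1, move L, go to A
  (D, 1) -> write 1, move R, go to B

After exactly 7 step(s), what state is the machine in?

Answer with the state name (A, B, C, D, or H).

Step 1: in state A at pos 0, read 0 -> (A,0)->write 1,move R,goto D. Now: state=D, head=1, tape[-1..2]=0100 (head:   ^)
Step 2: in state D at pos 1, read 0 -> (D,0)->write 1,move L,goto A. Now: state=A, head=0, tape[-1..2]=0110 (head:  ^)
Step 3: in state A at pos 0, read 1 -> (A,1)->write 1,move L,goto C. Now: state=C, head=-1, tape[-2..2]=00110 (head:  ^)
Step 4: in state C at pos -1, read 0 -> (C,0)->write 0,move R,goto D. Now: state=D, head=0, tape[-2..2]=00110 (head:   ^)
Step 5: in state D at pos 0, read 1 -> (D,1)->write 1,move R,goto B. Now: state=B, head=1, tape[-2..2]=00110 (head:    ^)
Step 6: in state B at pos 1, read 1 -> (B,1)->write 0,move R,goto C. Now: state=C, head=2, tape[-2..3]=001000 (head:     ^)
Step 7: in state C at pos 2, read 0 -> (C,0)->write 0,move R,goto D. Now: state=D, head=3, tape[-2..4]=0010000 (head:      ^)

Answer: D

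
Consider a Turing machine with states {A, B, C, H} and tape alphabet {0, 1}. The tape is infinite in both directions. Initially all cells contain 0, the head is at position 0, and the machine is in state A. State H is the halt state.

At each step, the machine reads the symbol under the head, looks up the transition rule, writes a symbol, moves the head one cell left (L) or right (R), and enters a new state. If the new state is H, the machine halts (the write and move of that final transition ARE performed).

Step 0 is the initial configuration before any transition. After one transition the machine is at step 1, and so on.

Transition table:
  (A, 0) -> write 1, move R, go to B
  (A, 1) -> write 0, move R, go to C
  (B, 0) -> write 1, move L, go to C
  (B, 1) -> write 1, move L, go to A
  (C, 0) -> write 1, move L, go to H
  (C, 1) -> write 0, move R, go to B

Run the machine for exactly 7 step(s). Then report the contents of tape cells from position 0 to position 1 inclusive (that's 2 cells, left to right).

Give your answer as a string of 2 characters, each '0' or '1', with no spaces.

Answer: 01

Derivation:
Step 1: in state A at pos 0, read 0 -> (A,0)->write 1,move R,goto B. Now: state=B, head=1, tape[-1..2]=0100 (head:   ^)
Step 2: in state B at pos 1, read 0 -> (B,0)->write 1,move L,goto C. Now: state=C, head=0, tape[-1..2]=0110 (head:  ^)
Step 3: in state C at pos 0, read 1 -> (C,1)->write 0,move R,goto B. Now: state=B, head=1, tape[-1..2]=0010 (head:   ^)
Step 4: in state B at pos 1, read 1 -> (B,1)->write 1,move L,goto A. Now: state=A, head=0, tape[-1..2]=0010 (head:  ^)
Step 5: in state A at pos 0, read 0 -> (A,0)->write 1,move R,goto B. Now: state=B, head=1, tape[-1..2]=0110 (head:   ^)
Step 6: in state B at pos 1, read 1 -> (B,1)->write 1,move L,goto A. Now: state=A, head=0, tape[-1..2]=0110 (head:  ^)
Step 7: in state A at pos 0, read 1 -> (A,1)->write 0,move R,goto C. Now: state=C, head=1, tape[-1..2]=0010 (head:   ^)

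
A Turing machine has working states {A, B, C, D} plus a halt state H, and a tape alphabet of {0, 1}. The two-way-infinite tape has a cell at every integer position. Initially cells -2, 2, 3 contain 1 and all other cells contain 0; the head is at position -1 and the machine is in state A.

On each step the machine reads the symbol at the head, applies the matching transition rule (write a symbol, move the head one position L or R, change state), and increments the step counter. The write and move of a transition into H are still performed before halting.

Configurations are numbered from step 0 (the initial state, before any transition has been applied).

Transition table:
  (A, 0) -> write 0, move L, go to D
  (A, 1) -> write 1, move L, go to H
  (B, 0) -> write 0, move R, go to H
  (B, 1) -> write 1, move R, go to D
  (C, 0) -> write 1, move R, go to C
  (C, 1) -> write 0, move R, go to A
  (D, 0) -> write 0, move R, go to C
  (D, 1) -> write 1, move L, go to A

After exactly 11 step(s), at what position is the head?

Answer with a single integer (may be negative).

Step 1: in state A at pos -1, read 0 -> (A,0)->write 0,move L,goto D. Now: state=D, head=-2, tape[-3..4]=01000110 (head:  ^)
Step 2: in state D at pos -2, read 1 -> (D,1)->write 1,move L,goto A. Now: state=A, head=-3, tape[-4..4]=001000110 (head:  ^)
Step 3: in state A at pos -3, read 0 -> (A,0)->write 0,move L,goto D. Now: state=D, head=-4, tape[-5..4]=0001000110 (head:  ^)
Step 4: in state D at pos -4, read 0 -> (D,0)->write 0,move R,goto C. Now: state=C, head=-3, tape[-5..4]=0001000110 (head:   ^)
Step 5: in state C at pos -3, read 0 -> (C,0)->write 1,move R,goto C. Now: state=C, head=-2, tape[-5..4]=0011000110 (head:    ^)
Step 6: in state C at pos -2, read 1 -> (C,1)->write 0,move R,goto A. Now: state=A, head=-1, tape[-5..4]=0010000110 (head:     ^)
Step 7: in state A at pos -1, read 0 -> (A,0)->write 0,move L,goto D. Now: state=D, head=-2, tape[-5..4]=0010000110 (head:    ^)
Step 8: in state D at pos -2, read 0 -> (D,0)->write 0,move R,goto C. Now: state=C, head=-1, tape[-5..4]=0010000110 (head:     ^)
Step 9: in state C at pos -1, read 0 -> (C,0)->write 1,move R,goto C. Now: state=C, head=0, tape[-5..4]=0010100110 (head:      ^)
Step 10: in state C at pos 0, read 0 -> (C,0)->write 1,move R,goto C. Now: state=C, head=1, tape[-5..4]=0010110110 (head:       ^)
Step 11: in state C at pos 1, read 0 -> (C,0)->write 1,move R,goto C. Now: state=C, head=2, tape[-5..4]=0010111110 (head:        ^)

Answer: 2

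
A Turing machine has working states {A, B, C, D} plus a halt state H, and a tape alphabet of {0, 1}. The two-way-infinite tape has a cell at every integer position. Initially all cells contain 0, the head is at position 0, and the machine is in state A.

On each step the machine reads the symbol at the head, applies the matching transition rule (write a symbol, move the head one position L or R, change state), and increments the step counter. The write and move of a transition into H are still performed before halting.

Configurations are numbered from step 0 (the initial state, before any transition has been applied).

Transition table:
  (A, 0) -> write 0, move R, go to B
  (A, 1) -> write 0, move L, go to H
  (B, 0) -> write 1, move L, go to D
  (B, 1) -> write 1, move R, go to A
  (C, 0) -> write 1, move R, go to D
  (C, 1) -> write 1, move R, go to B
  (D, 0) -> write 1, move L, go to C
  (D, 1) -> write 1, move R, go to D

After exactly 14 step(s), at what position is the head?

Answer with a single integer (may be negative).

Step 1: in state A at pos 0, read 0 -> (A,0)->write 0,move R,goto B. Now: state=B, head=1, tape[-1..2]=0000 (head:   ^)
Step 2: in state B at pos 1, read 0 -> (B,0)->write 1,move L,goto D. Now: state=D, head=0, tape[-1..2]=0010 (head:  ^)
Step 3: in state D at pos 0, read 0 -> (D,0)->write 1,move L,goto C. Now: state=C, head=-1, tape[-2..2]=00110 (head:  ^)
Step 4: in state C at pos -1, read 0 -> (C,0)->write 1,move R,goto D. Now: state=D, head=0, tape[-2..2]=01110 (head:   ^)
Step 5: in state D at pos 0, read 1 -> (D,1)->write 1,move R,goto D. Now: state=D, head=1, tape[-2..2]=01110 (head:    ^)
Step 6: in state D at pos 1, read 1 -> (D,1)->write 1,move R,goto D. Now: state=D, head=2, tape[-2..3]=011100 (head:     ^)
Step 7: in state D at pos 2, read 0 -> (D,0)->write 1,move L,goto C. Now: state=C, head=1, tape[-2..3]=011110 (head:    ^)
Step 8: in state C at pos 1, read 1 -> (C,1)->write 1,move R,goto B. Now: state=B, head=2, tape[-2..3]=011110 (head:     ^)
Step 9: in state B at pos 2, read 1 -> (B,1)->write 1,move R,goto A. Now: state=A, head=3, tape[-2..4]=0111100 (head:      ^)
Step 10: in state A at pos 3, read 0 -> (A,0)->write 0,move R,goto B. Now: state=B, head=4, tape[-2..5]=01111000 (head:       ^)
Step 11: in state B at pos 4, read 0 -> (B,0)->write 1,move L,goto D. Now: state=D, head=3, tape[-2..5]=01111010 (head:      ^)
Step 12: in state D at pos 3, read 0 -> (D,0)->write 1,move L,goto C. Now: state=C, head=2, tape[-2..5]=01111110 (head:     ^)
Step 13: in state C at pos 2, read 1 -> (C,1)->write 1,move R,goto B. Now: state=B, head=3, tape[-2..5]=01111110 (head:      ^)
Step 14: in state B at pos 3, read 1 -> (B,1)->write 1,move R,goto A. Now: state=A, head=4, tape[-2..5]=01111110 (head:       ^)

Answer: 4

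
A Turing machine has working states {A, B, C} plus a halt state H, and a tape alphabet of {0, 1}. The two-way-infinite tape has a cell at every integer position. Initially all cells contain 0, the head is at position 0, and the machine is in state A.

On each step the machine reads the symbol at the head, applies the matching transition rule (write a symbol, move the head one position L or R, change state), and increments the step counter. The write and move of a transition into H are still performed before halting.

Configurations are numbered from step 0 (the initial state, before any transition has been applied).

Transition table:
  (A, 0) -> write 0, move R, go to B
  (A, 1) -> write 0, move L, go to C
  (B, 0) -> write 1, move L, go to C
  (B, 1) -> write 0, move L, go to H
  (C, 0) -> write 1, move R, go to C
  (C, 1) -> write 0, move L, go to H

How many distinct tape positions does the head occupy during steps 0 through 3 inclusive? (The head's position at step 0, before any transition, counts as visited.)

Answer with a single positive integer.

Step 1: in state A at pos 0, read 0 -> (A,0)->write 0,move R,goto B. Now: state=B, head=1, tape[-1..2]=0000 (head:   ^)
Step 2: in state B at pos 1, read 0 -> (B,0)->write 1,move L,goto C. Now: state=C, head=0, tape[-1..2]=0010 (head:  ^)
Step 3: in state C at pos 0, read 0 -> (C,0)->write 1,move R,goto C. Now: state=C, head=1, tape[-1..2]=0110 (head:   ^)
Head positions at steps 0..3: starting at 0, distinct positions visited = {0, 1} -> 2 position(s)

Answer: 2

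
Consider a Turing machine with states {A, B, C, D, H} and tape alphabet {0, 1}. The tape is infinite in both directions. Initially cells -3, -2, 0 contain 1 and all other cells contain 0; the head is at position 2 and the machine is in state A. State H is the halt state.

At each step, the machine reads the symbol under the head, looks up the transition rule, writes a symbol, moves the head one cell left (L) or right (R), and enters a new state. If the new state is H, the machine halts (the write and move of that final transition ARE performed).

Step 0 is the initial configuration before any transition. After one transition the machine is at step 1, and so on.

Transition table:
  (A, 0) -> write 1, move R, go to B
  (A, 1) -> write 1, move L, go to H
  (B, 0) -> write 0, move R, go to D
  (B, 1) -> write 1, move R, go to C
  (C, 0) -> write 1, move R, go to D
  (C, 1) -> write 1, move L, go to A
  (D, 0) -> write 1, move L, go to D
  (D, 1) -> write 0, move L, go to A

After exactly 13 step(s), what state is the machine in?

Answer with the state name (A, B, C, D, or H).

Step 1: in state A at pos 2, read 0 -> (A,0)->write 1,move R,goto B. Now: state=B, head=3, tape[-4..4]=011010100 (head:        ^)
Step 2: in state B at pos 3, read 0 -> (B,0)->write 0,move R,goto D. Now: state=D, head=4, tape[-4..5]=0110101000 (head:         ^)
Step 3: in state D at pos 4, read 0 -> (D,0)->write 1,move L,goto D. Now: state=D, head=3, tape[-4..5]=0110101010 (head:        ^)
Step 4: in state D at pos 3, read 0 -> (D,0)->write 1,move L,goto D. Now: state=D, head=2, tape[-4..5]=0110101110 (head:       ^)
Step 5: in state D at pos 2, read 1 -> (D,1)->write 0,move L,goto A. Now: state=A, head=1, tape[-4..5]=0110100110 (head:      ^)
Step 6: in state A at pos 1, read 0 -> (A,0)->write 1,move R,goto B. Now: state=B, head=2, tape[-4..5]=0110110110 (head:       ^)
Step 7: in state B at pos 2, read 0 -> (B,0)->write 0,move R,goto D. Now: state=D, head=3, tape[-4..5]=0110110110 (head:        ^)
Step 8: in state D at pos 3, read 1 -> (D,1)->write 0,move L,goto A. Now: state=A, head=2, tape[-4..5]=0110110010 (head:       ^)
Step 9: in state A at pos 2, read 0 -> (A,0)->write 1,move R,goto B. Now: state=B, head=3, tape[-4..5]=0110111010 (head:        ^)
Step 10: in state B at pos 3, read 0 -> (B,0)->write 0,move R,goto D. Now: state=D, head=4, tape[-4..5]=0110111010 (head:         ^)
Step 11: in state D at pos 4, read 1 -> (D,1)->write 0,move L,goto A. Now: state=A, head=3, tape[-4..5]=0110111000 (head:        ^)
Step 12: in state A at pos 3, read 0 -> (A,0)->write 1,move R,goto B. Now: state=B, head=4, tape[-4..5]=0110111100 (head:         ^)
Step 13: in state B at pos 4, read 0 -> (B,0)->write 0,move R,goto D. Now: state=D, head=5, tape[-4..6]=01101111000 (head:          ^)

Answer: D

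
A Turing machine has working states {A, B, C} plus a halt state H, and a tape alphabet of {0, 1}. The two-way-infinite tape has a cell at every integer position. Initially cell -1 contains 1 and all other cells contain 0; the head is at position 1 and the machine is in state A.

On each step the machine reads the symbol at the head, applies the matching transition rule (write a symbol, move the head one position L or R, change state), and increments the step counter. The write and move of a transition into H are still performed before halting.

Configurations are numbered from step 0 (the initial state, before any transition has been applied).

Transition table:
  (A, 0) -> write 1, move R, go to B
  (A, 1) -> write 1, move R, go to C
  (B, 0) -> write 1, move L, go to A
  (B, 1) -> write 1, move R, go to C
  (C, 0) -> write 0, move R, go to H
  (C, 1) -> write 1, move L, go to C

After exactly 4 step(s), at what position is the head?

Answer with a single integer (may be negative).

Step 1: in state A at pos 1, read 0 -> (A,0)->write 1,move R,goto B. Now: state=B, head=2, tape[-2..3]=010100 (head:     ^)
Step 2: in state B at pos 2, read 0 -> (B,0)->write 1,move L,goto A. Now: state=A, head=1, tape[-2..3]=010110 (head:    ^)
Step 3: in state A at pos 1, read 1 -> (A,1)->write 1,move R,goto C. Now: state=C, head=2, tape[-2..3]=010110 (head:     ^)
Step 4: in state C at pos 2, read 1 -> (C,1)->write 1,move L,goto C. Now: state=C, head=1, tape[-2..3]=010110 (head:    ^)

Answer: 1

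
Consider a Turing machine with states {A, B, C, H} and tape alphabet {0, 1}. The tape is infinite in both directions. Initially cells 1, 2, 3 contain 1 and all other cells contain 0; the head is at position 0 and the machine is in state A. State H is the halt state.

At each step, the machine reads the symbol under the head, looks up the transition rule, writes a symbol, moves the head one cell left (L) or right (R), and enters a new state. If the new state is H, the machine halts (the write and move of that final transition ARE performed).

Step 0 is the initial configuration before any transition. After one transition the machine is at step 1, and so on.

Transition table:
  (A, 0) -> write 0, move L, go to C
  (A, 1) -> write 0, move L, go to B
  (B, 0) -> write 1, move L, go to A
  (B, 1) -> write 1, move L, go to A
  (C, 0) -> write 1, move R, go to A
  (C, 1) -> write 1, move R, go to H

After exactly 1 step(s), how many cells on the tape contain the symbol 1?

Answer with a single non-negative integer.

Step 1: in state A at pos 0, read 0 -> (A,0)->write 0,move L,goto C. Now: state=C, head=-1, tape[-2..4]=0001110 (head:  ^)
Cells containing 1 after step 1: {1, 2, 3} -> 3 cell(s)

Answer: 3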